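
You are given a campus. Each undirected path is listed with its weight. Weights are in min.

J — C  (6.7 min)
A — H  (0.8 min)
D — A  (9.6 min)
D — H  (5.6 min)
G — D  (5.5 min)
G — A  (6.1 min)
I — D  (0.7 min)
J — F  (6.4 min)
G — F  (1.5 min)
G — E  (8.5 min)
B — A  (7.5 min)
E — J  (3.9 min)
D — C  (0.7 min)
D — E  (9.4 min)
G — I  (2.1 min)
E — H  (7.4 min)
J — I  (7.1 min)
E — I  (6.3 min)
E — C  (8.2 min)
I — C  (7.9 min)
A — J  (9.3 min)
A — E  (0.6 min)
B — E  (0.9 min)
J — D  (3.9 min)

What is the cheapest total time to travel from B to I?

Enumerating some paths:
B–E–I: 0.9+6.3 = 7.2
B–E–A–H–D–I: 0.9+0.6+0.8+5.6+0.7 = 8.6
The minimum is 7.2 min via B–E–I.

7.2 min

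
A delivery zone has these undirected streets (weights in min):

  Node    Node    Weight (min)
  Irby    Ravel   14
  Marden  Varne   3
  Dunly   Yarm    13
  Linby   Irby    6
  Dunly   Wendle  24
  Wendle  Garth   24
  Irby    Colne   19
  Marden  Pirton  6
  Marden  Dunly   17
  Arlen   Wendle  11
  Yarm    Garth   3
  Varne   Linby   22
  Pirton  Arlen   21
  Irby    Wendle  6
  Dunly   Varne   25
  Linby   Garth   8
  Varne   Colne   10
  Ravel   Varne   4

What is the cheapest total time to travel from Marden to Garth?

33 min

Enumerating some paths:
Marden - Varne - Dunly - Yarm - Garth: 3+25+13+3 = 44
Marden - Varne - Linby - Garth: 3+22+8 = 33
Marden - Varne - Ravel - Irby - Linby - Garth: 3+4+14+6+8 = 35
Cheapest is Marden - Varne - Linby - Garth at 33 min.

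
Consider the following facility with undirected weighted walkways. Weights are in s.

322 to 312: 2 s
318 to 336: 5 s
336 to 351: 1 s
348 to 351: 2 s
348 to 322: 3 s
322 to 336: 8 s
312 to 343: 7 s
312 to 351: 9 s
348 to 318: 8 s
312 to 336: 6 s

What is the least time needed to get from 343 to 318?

18 s

Settle nodes by increasing distance from 343:
343: 0
312: 7  (via 343)
322: 9  (via 312)
348: 12  (via 322)
336: 13  (via 312)
351: 14  (via 348)
318: 18  (via 336)
Shortest route: 343–312–336–318 = 18 s.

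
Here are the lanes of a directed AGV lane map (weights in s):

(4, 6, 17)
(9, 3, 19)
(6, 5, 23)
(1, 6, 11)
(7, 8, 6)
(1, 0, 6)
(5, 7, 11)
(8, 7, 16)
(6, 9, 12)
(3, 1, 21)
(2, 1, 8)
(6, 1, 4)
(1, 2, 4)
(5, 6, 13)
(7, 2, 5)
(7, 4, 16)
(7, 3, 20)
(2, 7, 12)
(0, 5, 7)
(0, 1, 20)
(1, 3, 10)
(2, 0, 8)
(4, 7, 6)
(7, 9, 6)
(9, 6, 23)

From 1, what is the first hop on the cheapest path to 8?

2

Candidate routes:
1 - 6 - 5 - 7 - 8: 11+23+11+6 = 51
1 - 2 - 0 - 5 - 7 - 8: 4+8+7+11+6 = 36
1 - 0 - 5 - 7 - 8: 6+7+11+6 = 30
1 - 2 - 7 - 8: 4+12+6 = 22
The minimum is 22 s via 1 - 2 - 7 - 8.
So from 1 the first move is to 2.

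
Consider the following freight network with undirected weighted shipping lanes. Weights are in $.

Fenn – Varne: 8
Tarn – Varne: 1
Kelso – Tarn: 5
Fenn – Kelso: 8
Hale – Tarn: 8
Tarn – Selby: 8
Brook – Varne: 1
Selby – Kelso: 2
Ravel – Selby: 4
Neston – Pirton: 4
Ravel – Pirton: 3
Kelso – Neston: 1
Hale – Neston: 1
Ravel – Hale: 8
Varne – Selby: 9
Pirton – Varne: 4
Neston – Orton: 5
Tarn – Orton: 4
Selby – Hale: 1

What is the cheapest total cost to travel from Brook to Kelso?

Running Dijkstra from Brook:
Brook: 0
Varne: 1  (via Brook)
Tarn: 2  (via Varne)
Pirton: 5  (via Varne)
Orton: 6  (via Tarn)
Kelso: 7  (via Tarn)
Shortest route: Brook–Varne–Tarn–Kelso = $7.

$7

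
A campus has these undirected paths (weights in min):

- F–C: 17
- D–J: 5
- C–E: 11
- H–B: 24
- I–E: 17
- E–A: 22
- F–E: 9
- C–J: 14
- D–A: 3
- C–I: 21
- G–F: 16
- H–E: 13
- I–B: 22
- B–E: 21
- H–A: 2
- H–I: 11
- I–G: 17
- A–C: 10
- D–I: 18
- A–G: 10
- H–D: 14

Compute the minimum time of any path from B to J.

Running Dijkstra from B:
B: 0
E: 21  (via B)
I: 22  (via B)
H: 24  (via B)
A: 26  (via H)
D: 29  (via A)
F: 30  (via E)
C: 32  (via E)
J: 34  (via D)
Shortest route: B–H–A–D–J = 34 min.

34 min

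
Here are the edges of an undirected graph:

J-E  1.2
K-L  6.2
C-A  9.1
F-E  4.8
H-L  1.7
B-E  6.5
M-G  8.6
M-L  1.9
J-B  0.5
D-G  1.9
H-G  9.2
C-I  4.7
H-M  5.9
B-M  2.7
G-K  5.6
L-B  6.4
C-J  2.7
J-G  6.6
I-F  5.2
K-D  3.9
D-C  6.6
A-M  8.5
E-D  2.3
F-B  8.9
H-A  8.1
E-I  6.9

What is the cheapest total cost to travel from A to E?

Settle nodes by increasing distance from A:
A: 0
H: 8.1  (via A)
M: 8.5  (via A)
C: 9.1  (via A)
L: 9.8  (via H)
B: 11.2  (via M)
J: 11.7  (via B)
E: 12.9  (via J)
Shortest route: A–M–B–J–E = 12.9.

12.9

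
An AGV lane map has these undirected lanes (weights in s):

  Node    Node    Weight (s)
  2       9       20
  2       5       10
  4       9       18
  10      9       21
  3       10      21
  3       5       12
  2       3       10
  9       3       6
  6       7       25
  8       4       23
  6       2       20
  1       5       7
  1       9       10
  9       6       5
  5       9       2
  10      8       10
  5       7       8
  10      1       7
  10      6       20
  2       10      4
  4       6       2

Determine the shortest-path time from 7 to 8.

32 s

Settle nodes by increasing distance from 7:
7: 0
5: 8  (via 7)
9: 10  (via 5)
1: 15  (via 5)
6: 15  (via 9)
3: 16  (via 9)
4: 17  (via 6)
2: 18  (via 5)
10: 22  (via 1)
8: 32  (via 10)
Shortest route: 7 → 5 → 1 → 10 → 8 = 32 s.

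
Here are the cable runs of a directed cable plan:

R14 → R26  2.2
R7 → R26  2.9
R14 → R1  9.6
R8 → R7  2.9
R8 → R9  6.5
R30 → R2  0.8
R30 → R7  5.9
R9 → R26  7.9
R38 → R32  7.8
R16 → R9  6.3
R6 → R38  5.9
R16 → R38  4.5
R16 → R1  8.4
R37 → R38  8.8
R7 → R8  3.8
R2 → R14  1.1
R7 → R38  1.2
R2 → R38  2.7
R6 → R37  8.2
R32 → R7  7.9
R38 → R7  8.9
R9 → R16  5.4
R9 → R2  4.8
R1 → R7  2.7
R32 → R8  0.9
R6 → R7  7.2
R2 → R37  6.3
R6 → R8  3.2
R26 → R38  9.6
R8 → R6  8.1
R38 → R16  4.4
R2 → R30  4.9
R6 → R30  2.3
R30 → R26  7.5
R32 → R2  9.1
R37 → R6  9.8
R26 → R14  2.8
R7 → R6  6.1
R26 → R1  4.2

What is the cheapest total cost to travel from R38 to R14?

14.6

Candidate routes:
R38–R7–R26–R14: 8.9+2.9+2.8 = 14.6
R38–R16–R9–R2–R14: 4.4+6.3+4.8+1.1 = 16.6
R38–R32–R8–R7–R26–R14: 7.8+0.9+2.9+2.9+2.8 = 17.3
Cheapest is R38–R7–R26–R14 at 14.6.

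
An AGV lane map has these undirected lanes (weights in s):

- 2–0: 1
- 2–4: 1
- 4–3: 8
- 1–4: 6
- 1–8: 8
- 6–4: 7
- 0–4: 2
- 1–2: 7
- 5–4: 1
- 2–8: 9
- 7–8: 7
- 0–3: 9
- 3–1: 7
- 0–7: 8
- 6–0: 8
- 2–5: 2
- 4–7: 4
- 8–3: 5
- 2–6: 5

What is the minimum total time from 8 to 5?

Running Dijkstra from 8:
8: 0
3: 5  (via 8)
7: 7  (via 8)
1: 8  (via 8)
2: 9  (via 8)
0: 10  (via 2)
4: 10  (via 2)
5: 11  (via 2)
Shortest route: 8–2–5 = 11 s.

11 s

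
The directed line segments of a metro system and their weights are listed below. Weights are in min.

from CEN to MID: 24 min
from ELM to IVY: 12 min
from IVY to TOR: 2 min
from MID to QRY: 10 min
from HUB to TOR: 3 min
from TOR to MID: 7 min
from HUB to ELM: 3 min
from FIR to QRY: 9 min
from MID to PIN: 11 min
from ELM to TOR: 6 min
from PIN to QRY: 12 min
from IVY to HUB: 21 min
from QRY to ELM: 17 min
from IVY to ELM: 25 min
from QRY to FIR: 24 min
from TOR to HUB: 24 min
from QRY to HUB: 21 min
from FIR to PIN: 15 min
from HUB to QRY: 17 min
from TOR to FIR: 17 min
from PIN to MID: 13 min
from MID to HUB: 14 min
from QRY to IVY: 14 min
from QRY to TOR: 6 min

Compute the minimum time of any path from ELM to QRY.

Shortest distances from ELM:
ELM: 0
TOR: 6  (via ELM)
IVY: 12  (via ELM)
MID: 13  (via TOR)
FIR: 23  (via TOR)
QRY: 23  (via MID)
Shortest route: ELM–TOR–MID–QRY = 23 min.

23 min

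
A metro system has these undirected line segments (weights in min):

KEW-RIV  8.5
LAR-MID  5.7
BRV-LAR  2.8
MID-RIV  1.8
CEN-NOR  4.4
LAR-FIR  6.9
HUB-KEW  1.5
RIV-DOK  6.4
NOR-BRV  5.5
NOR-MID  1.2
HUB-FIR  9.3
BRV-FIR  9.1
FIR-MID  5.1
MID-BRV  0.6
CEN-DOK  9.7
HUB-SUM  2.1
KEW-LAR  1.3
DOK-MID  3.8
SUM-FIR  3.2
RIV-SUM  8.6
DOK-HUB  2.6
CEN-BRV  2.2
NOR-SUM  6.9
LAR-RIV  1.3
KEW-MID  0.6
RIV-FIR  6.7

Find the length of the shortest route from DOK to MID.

Running Dijkstra from DOK:
DOK: 0
HUB: 2.6  (via DOK)
MID: 3.8  (via DOK)
Shortest route: DOK → MID = 3.8 min.

3.8 min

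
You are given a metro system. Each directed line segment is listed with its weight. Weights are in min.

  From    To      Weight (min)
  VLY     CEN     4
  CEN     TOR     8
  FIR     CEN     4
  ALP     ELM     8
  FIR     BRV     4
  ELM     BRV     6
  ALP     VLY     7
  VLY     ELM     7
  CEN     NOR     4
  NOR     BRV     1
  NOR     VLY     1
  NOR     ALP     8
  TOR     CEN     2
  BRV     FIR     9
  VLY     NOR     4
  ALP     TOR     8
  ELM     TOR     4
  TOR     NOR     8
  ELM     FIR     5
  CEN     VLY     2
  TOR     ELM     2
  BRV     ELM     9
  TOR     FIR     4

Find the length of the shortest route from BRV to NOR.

Compare a few routes:
BRV → FIR → CEN → NOR: 9+4+4 = 17
BRV → FIR → CEN → VLY → NOR: 9+4+2+4 = 19
The minimum is 17 min via BRV → FIR → CEN → NOR.

17 min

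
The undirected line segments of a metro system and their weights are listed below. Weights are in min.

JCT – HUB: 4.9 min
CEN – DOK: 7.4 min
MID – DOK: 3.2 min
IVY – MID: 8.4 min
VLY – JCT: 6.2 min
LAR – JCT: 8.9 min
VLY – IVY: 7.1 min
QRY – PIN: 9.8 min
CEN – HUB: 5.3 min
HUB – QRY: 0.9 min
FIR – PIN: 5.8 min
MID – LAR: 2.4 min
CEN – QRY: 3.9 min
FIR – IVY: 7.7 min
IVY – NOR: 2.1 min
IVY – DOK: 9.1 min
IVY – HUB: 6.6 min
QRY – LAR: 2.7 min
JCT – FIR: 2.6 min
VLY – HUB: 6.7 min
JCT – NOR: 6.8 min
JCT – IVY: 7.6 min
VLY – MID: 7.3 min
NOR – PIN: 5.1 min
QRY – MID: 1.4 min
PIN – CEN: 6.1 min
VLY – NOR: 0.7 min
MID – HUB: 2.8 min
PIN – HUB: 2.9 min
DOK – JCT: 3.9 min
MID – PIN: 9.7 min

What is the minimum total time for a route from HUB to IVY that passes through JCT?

Best HUB to JCT: HUB–JCT costing 4.9
Best JCT to IVY: JCT–IVY costing 7.6
Total via JCT: 4.9 + 7.6 = 12.5 min.

12.5 min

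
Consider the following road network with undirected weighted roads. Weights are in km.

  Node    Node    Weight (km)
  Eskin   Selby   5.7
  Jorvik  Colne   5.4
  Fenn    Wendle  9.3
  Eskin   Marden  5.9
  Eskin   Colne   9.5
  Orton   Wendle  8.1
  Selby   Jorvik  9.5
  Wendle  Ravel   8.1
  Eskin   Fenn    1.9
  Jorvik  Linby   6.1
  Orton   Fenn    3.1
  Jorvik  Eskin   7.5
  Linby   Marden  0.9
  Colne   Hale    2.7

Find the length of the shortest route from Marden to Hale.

Compare a few routes:
Marden–Linby–Jorvik–Colne–Hale: 0.9+6.1+5.4+2.7 = 15.1
Marden–Eskin–Colne–Hale: 5.9+9.5+2.7 = 18.1
The minimum is 15.1 km via Marden–Linby–Jorvik–Colne–Hale.

15.1 km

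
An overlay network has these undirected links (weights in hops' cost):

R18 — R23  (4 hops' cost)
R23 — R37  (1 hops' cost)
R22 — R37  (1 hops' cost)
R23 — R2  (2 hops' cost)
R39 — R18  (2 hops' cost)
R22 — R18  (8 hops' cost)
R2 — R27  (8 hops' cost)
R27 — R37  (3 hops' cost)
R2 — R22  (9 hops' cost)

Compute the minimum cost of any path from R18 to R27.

8 hops' cost

Compare a few routes:
R18 - R23 - R2 - R27: 4+2+8 = 14
R18 - R23 - R37 - R27: 4+1+3 = 8
R18 - R22 - R37 - R27: 8+1+3 = 12
The minimum is 8 hops' cost via R18 - R23 - R37 - R27.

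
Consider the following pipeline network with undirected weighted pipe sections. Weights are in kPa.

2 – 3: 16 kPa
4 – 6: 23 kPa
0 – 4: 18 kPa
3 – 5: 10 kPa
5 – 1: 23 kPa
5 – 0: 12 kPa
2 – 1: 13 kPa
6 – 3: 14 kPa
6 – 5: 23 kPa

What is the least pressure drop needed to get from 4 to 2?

Running Dijkstra from 4:
4: 0
0: 18  (via 4)
6: 23  (via 4)
5: 30  (via 0)
3: 37  (via 6)
1: 53  (via 5)
2: 53  (via 3)
Shortest route: 4 → 6 → 3 → 2 = 53 kPa.

53 kPa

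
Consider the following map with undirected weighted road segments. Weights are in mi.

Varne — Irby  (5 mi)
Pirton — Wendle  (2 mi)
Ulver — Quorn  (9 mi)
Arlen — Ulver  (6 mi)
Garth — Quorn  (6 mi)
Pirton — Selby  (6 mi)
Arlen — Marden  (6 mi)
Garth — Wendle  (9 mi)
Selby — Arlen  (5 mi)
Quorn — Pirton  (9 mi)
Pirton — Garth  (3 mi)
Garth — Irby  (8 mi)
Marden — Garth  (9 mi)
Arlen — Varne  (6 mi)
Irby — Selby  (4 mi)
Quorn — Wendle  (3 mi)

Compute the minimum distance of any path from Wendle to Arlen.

13 mi

Enumerating some paths:
Wendle–Pirton–Garth–Marden–Arlen: 2+3+9+6 = 20
Wendle–Pirton–Garth–Irby–Selby–Arlen: 2+3+8+4+5 = 22
Wendle–Pirton–Selby–Arlen: 2+6+5 = 13
Wendle–Quorn–Ulver–Arlen: 3+9+6 = 18
The minimum is 13 mi via Wendle–Pirton–Selby–Arlen.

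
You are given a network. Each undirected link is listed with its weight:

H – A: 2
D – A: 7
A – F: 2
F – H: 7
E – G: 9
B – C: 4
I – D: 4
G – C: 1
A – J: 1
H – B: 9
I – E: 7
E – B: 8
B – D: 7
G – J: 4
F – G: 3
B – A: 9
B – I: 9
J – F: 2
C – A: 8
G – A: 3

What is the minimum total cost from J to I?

12

Enumerating some paths:
J - A - D - I: 1+7+4 = 12
J - G - A - D - I: 4+3+7+4 = 18
J - F - A - D - I: 2+2+7+4 = 15
The minimum is 12 via J - A - D - I.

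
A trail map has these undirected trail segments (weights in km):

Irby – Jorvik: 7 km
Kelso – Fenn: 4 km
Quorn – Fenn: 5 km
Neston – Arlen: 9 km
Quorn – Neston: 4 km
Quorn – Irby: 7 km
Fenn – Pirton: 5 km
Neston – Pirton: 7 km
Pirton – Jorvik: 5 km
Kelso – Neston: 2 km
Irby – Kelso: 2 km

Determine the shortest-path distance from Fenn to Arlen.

15 km

Enumerating some paths:
Fenn–Quorn–Neston–Arlen: 5+4+9 = 18
Fenn–Kelso–Neston–Arlen: 4+2+9 = 15
Fenn–Quorn–Irby–Kelso–Neston–Arlen: 5+7+2+2+9 = 25
Fenn–Pirton–Neston–Arlen: 5+7+9 = 21
Cheapest is Fenn–Kelso–Neston–Arlen at 15 km.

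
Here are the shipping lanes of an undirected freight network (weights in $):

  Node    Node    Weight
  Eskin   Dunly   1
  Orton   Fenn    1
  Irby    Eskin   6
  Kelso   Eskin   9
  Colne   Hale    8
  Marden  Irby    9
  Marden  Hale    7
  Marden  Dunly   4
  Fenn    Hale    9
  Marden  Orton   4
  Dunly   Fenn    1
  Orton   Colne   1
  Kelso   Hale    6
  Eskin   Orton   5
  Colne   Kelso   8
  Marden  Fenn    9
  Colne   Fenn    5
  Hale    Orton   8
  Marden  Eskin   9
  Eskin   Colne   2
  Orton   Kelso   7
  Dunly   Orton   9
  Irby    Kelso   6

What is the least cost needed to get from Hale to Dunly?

$10

Enumerating some paths:
Hale–Fenn–Dunly: 9+1 = 10
Hale–Colne–Eskin–Dunly: 8+2+1 = 11
Hale–Marden–Dunly: 7+4 = 11
Cheapest is Hale–Fenn–Dunly at $10.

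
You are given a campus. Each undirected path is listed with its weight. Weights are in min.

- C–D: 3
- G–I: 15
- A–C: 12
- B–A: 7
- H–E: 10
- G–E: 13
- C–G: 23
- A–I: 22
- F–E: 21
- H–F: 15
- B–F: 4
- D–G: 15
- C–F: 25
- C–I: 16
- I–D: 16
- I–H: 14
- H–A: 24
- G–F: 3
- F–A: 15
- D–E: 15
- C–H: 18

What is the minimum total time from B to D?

22 min

Settle nodes by increasing distance from B:
B: 0
F: 4  (via B)
A: 7  (via B)
G: 7  (via F)
C: 19  (via A)
H: 19  (via F)
E: 20  (via G)
D: 22  (via G)
Shortest route: B → F → G → D = 22 min.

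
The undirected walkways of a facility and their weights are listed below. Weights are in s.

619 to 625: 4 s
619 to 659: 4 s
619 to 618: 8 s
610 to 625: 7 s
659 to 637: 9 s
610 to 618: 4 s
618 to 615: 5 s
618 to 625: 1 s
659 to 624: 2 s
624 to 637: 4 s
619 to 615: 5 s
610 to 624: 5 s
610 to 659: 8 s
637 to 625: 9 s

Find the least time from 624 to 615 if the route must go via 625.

Shortest 624→625: 624 → 659 → 619 → 625 = 10
Shortest 625→615: 625 → 618 → 615 = 6
Total via 625: 10 + 6 = 16 s.

16 s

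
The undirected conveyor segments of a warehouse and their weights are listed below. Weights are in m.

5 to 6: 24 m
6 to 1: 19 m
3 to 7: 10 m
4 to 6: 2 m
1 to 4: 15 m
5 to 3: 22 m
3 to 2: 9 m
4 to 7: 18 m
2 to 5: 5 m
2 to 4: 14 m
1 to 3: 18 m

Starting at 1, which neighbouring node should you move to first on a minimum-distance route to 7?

3

Enumerating some paths:
1–4–7: 15+18 = 33
1–3–7: 18+10 = 28
The minimum is 28 m via 1–3–7.
So from 1 the first move is to 3.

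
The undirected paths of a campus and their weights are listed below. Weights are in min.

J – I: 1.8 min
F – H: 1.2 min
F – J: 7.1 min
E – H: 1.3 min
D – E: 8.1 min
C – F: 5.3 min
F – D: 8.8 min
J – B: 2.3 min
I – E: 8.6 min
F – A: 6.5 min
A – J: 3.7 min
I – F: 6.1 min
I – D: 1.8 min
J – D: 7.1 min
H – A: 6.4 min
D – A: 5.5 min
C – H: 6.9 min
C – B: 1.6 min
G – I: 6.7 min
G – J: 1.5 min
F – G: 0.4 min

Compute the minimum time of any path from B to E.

Running Dijkstra from B:
B: 0
C: 1.6  (via B)
J: 2.3  (via B)
G: 3.8  (via J)
I: 4.1  (via J)
F: 4.2  (via G)
H: 5.4  (via F)
D: 5.9  (via I)
A: 6  (via J)
E: 6.7  (via H)
Shortest route: B → J → G → F → H → E = 6.7 min.

6.7 min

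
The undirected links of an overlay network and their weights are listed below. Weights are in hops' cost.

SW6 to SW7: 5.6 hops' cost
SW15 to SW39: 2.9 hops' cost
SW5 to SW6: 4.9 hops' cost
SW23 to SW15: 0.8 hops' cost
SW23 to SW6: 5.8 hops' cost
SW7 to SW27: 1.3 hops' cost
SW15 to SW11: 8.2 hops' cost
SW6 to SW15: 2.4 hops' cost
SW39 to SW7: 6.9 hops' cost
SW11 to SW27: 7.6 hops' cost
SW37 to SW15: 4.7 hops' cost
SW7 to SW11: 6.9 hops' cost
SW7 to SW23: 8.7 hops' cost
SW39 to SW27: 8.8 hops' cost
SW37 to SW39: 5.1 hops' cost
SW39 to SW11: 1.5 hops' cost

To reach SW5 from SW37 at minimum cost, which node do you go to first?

Candidate routes:
SW37 → SW39 → SW15 → SW23 → SW6 → SW5: 5.1+2.9+0.8+5.8+4.9 = 19.5
SW37 → SW39 → SW15 → SW6 → SW5: 5.1+2.9+2.4+4.9 = 15.3
SW37 → SW15 → SW23 → SW6 → SW5: 4.7+0.8+5.8+4.9 = 16.2
SW37 → SW15 → SW6 → SW5: 4.7+2.4+4.9 = 12
Cheapest is SW37 → SW15 → SW6 → SW5 at 12 hops' cost.
So from SW37 the first move is to SW15.

SW15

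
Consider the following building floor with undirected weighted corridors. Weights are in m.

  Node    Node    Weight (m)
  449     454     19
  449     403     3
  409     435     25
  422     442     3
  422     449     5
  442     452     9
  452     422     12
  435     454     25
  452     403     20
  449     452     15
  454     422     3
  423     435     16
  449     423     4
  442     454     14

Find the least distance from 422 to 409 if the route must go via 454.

Best 422 to 454: 422–454 costing 3
Shortest 454→409: 454–435–409 = 50
Total via 454: 3 + 50 = 53 m.

53 m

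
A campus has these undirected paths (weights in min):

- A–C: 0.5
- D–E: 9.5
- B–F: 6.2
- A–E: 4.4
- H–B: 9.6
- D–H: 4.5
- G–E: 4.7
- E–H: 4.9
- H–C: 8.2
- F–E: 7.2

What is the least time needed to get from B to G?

Running Dijkstra from B:
B: 0
F: 6.2  (via B)
H: 9.6  (via B)
E: 13.4  (via F)
D: 14.1  (via H)
A: 17.8  (via E)
C: 17.8  (via H)
G: 18.1  (via E)
Shortest route: B → F → E → G = 18.1 min.

18.1 min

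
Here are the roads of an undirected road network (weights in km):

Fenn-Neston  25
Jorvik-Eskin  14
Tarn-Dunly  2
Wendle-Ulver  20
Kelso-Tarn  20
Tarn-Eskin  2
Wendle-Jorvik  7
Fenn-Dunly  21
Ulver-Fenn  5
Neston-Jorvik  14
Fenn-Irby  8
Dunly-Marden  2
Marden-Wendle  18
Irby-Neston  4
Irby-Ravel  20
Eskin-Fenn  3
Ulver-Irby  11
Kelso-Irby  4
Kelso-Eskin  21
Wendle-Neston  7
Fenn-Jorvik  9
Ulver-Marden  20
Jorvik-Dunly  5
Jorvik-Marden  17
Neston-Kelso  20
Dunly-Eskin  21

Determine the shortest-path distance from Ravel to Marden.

Shortest distances from Ravel:
Ravel: 0
Irby: 20  (via Ravel)
Kelso: 24  (via Irby)
Neston: 24  (via Irby)
Fenn: 28  (via Irby)
Eskin: 31  (via Fenn)
Ulver: 31  (via Irby)
Wendle: 31  (via Neston)
Tarn: 33  (via Eskin)
Dunly: 35  (via Tarn)
Jorvik: 37  (via Fenn)
Marden: 37  (via Dunly)
Shortest route: Ravel → Irby → Fenn → Eskin → Tarn → Dunly → Marden = 37 km.

37 km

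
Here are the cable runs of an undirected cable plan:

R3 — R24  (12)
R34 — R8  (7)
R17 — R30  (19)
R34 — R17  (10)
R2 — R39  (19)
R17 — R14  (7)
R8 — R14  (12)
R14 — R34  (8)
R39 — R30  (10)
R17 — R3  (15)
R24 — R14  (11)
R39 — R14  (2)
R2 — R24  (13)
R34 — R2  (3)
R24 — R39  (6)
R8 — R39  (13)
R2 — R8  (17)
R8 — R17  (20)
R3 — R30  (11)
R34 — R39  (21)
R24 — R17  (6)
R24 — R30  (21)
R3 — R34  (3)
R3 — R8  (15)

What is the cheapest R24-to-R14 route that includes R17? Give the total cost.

Shortest R24→R17: R24 → R17 = 6
Shortest R17→R14: R17 → R14 = 7
Total via R17: 6 + 7 = 13.

13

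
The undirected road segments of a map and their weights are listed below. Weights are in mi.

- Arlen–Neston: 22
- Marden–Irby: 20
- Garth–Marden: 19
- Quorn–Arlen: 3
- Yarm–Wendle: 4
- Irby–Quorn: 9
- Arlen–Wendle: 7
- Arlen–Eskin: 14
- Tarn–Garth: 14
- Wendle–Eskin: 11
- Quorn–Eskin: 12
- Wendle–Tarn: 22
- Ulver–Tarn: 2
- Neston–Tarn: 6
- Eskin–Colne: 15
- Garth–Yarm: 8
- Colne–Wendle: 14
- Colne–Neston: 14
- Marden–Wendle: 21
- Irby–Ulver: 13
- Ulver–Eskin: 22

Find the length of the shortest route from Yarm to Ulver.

24 mi

Settle nodes by increasing distance from Yarm:
Yarm: 0
Wendle: 4  (via Yarm)
Garth: 8  (via Yarm)
Arlen: 11  (via Wendle)
Quorn: 14  (via Arlen)
Eskin: 15  (via Wendle)
Colne: 18  (via Wendle)
Tarn: 22  (via Garth)
Irby: 23  (via Quorn)
Ulver: 24  (via Tarn)
Shortest route: Yarm–Garth–Tarn–Ulver = 24 mi.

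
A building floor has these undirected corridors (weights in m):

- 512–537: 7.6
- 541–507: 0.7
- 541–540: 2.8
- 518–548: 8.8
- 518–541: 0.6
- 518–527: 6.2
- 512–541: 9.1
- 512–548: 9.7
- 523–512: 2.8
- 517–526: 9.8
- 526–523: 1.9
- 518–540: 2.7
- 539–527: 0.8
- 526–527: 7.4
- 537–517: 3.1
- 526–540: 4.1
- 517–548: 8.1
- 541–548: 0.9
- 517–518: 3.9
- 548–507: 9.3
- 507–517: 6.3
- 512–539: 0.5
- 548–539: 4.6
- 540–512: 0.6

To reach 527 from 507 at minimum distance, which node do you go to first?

Candidate routes:
507 → 541 → 518 → 527: 0.7+0.6+6.2 = 7.5
507 → 541 → 548 → 539 → 527: 0.7+0.9+4.6+0.8 = 7
507 → 541 → 540 → 512 → 539 → 527: 0.7+2.8+0.6+0.5+0.8 = 5.4
507 → 541 → 518 → 540 → 512 → 539 → 527: 0.7+0.6+2.7+0.6+0.5+0.8 = 5.9
Cheapest is 507 → 541 → 540 → 512 → 539 → 527 at 5.4 m.
So from 507 the first move is to 541.

541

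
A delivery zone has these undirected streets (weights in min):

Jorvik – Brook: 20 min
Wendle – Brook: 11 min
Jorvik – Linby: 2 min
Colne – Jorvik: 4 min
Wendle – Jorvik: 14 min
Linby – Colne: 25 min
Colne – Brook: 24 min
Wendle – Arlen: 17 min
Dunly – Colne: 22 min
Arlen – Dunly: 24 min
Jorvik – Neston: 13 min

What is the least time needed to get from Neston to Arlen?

44 min

Enumerating some paths:
Neston - Jorvik - Wendle - Arlen: 13+14+17 = 44
Neston - Jorvik - Brook - Wendle - Arlen: 13+20+11+17 = 61
Neston - Jorvik - Colne - Brook - Wendle - Arlen: 13+4+24+11+17 = 69
Neston - Jorvik - Colne - Dunly - Arlen: 13+4+22+24 = 63
The minimum is 44 min via Neston - Jorvik - Wendle - Arlen.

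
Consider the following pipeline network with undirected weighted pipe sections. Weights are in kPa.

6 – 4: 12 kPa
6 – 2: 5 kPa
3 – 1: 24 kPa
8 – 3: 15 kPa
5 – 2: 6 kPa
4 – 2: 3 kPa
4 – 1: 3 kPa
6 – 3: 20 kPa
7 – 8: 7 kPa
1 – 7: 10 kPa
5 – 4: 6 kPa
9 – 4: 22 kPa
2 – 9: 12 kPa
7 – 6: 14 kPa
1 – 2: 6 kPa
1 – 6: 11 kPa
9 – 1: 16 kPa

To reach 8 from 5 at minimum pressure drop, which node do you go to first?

Candidate routes:
5 → 2 → 1 → 7 → 8: 6+6+10+7 = 29
5 → 4 → 1 → 7 → 8: 6+3+10+7 = 26
Cheapest is 5 → 4 → 1 → 7 → 8 at 26 kPa.
So from 5 the first move is to 4.

4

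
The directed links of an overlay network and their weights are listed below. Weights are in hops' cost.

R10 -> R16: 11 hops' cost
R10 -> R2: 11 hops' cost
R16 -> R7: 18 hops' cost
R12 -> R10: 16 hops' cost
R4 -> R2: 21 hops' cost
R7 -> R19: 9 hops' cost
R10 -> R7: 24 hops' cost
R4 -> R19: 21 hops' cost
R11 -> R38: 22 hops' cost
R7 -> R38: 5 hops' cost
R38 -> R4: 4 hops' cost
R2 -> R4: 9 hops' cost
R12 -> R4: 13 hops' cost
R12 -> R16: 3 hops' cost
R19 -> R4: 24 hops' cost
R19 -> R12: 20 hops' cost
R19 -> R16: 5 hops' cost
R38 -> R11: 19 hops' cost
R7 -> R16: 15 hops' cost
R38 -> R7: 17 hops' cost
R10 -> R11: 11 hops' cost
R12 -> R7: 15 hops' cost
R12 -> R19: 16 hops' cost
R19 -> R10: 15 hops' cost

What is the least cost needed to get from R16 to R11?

Candidate routes:
R16–R7–R38–R11: 18+5+19 = 42
R16–R7–R19–R10–R11: 18+9+15+11 = 53
R16–R7–R19–R12–R10–R11: 18+9+20+16+11 = 74
R16–R7–R38–R4–R19–R10–R11: 18+5+4+21+15+11 = 74
Cheapest is R16–R7–R38–R11 at 42 hops' cost.

42 hops' cost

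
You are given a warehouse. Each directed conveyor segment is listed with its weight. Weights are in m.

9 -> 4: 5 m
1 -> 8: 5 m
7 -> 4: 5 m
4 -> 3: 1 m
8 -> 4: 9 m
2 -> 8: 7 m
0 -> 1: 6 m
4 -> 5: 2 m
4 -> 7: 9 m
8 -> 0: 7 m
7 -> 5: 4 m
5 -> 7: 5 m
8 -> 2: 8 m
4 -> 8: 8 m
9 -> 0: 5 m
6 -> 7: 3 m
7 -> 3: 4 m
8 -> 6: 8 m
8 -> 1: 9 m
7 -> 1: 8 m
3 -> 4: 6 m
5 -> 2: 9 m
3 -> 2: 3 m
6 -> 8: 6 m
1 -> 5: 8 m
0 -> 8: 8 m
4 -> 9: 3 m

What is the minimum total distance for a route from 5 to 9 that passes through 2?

Shortest 5→2: 5–2 = 9
Shortest 2→9: 2–8–4–9 = 19
Total via 2: 9 + 19 = 28 m.

28 m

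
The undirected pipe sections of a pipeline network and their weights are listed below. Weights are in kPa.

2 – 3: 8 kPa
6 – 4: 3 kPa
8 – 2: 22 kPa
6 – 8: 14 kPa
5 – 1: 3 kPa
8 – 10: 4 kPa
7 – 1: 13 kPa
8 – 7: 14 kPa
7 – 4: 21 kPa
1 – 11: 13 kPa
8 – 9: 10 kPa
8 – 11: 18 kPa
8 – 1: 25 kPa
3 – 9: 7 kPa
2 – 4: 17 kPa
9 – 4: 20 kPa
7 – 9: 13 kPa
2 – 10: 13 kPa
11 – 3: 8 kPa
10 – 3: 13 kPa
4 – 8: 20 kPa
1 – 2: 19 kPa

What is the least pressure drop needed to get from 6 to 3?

Settle nodes by increasing distance from 6:
6: 0
4: 3  (via 6)
8: 14  (via 6)
10: 18  (via 8)
2: 20  (via 4)
9: 23  (via 4)
7: 24  (via 4)
3: 28  (via 2)
Shortest route: 6–4–2–3 = 28 kPa.

28 kPa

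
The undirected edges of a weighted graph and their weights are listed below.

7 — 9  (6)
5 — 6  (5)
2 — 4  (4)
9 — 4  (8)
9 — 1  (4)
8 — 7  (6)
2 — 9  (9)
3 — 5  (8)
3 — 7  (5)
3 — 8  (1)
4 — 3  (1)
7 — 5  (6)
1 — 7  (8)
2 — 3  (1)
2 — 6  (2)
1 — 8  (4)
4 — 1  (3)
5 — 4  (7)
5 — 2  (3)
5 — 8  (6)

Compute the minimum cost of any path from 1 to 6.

Enumerating some paths:
1 - 8 - 3 - 4 - 2 - 6: 4+1+1+4+2 = 12
1 - 4 - 2 - 6: 3+4+2 = 9
1 - 8 - 3 - 2 - 6: 4+1+1+2 = 8
1 - 4 - 3 - 2 - 6: 3+1+1+2 = 7
The minimum is 7 via 1 - 4 - 3 - 2 - 6.

7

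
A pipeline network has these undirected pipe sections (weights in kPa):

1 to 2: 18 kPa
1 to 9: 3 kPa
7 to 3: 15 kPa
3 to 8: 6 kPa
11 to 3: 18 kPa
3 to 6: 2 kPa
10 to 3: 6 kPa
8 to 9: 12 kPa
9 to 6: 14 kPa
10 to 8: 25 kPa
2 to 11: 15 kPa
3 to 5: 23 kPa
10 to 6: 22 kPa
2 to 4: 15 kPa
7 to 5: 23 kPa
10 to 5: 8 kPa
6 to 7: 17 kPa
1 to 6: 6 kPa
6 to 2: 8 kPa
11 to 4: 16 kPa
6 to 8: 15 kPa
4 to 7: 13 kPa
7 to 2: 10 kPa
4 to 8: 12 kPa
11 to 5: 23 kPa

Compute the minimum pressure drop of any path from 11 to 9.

29 kPa

Running Dijkstra from 11:
11: 0
2: 15  (via 11)
4: 16  (via 11)
3: 18  (via 11)
6: 20  (via 3)
5: 23  (via 11)
8: 24  (via 3)
10: 24  (via 3)
7: 25  (via 2)
1: 26  (via 6)
9: 29  (via 1)
Shortest route: 11 → 3 → 6 → 1 → 9 = 29 kPa.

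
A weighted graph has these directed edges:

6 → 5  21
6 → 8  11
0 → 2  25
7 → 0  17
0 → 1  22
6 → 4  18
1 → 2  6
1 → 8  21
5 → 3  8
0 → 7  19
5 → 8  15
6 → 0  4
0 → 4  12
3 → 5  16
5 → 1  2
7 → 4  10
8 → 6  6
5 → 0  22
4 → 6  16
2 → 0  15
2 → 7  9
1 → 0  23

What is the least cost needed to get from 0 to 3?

57

Running Dijkstra from 0:
0: 0
4: 12  (via 0)
7: 19  (via 0)
1: 22  (via 0)
2: 25  (via 0)
6: 28  (via 4)
8: 39  (via 6)
5: 49  (via 6)
3: 57  (via 5)
Shortest route: 0 → 4 → 6 → 5 → 3 = 57.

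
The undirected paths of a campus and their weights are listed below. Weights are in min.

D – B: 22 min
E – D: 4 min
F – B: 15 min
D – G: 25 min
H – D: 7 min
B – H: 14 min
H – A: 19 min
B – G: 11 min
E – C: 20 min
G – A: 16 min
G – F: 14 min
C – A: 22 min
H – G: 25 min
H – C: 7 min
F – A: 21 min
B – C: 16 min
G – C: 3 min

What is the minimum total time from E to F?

35 min

Enumerating some paths:
E–C–G–F: 20+3+14 = 37
E–D–H–B–F: 4+7+14+15 = 40
E–D–H–C–G–F: 4+7+7+3+14 = 35
E–D–B–F: 4+22+15 = 41
The minimum is 35 min via E–D–H–C–G–F.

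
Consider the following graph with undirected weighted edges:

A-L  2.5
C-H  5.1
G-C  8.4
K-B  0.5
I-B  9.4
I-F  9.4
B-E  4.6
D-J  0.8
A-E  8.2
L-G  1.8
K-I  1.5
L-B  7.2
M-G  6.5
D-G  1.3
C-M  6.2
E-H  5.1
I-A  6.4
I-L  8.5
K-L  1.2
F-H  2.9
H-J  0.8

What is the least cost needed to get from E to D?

6.7

Settle nodes by increasing distance from E:
E: 0
B: 4.6  (via E)
H: 5.1  (via E)
K: 5.1  (via B)
J: 5.9  (via H)
L: 6.3  (via K)
I: 6.6  (via K)
D: 6.7  (via J)
Shortest route: E → H → J → D = 6.7.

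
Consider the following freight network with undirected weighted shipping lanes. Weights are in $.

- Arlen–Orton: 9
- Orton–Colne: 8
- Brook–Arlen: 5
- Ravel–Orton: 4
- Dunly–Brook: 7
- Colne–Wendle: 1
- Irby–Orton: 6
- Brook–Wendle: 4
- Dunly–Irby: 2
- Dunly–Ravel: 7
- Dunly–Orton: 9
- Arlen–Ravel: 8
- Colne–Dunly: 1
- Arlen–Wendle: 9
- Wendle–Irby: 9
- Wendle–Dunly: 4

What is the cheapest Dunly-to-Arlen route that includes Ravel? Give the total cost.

$15

Best Dunly to Ravel: Dunly–Ravel costing 7
Shortest Ravel→Arlen: Ravel–Arlen = 8
Total via Ravel: 7 + 8 = $15.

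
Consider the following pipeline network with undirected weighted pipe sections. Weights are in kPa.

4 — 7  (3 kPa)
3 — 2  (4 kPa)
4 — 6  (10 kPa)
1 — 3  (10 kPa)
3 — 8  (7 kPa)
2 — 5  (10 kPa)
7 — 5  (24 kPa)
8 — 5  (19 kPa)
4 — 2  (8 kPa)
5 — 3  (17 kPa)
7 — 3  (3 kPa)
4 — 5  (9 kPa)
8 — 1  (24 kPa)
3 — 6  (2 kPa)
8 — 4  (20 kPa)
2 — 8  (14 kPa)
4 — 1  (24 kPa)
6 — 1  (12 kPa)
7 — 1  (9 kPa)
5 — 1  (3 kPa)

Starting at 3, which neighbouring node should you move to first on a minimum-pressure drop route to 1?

Enumerating some paths:
3–1: 10 = 10
3–7–1: 3+9 = 12
The minimum is 10 kPa via 3–1.
So from 3 the first move is to 1.

1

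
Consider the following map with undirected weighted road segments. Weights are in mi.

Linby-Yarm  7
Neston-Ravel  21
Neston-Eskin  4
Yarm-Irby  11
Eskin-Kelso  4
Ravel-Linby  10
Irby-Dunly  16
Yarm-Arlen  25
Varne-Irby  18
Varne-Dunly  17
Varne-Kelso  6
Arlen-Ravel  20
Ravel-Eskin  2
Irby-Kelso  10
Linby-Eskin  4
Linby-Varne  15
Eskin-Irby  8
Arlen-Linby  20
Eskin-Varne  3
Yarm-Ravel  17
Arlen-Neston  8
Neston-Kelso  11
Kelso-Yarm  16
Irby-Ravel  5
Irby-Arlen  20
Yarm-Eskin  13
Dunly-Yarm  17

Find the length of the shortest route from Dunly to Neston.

24 mi

Running Dijkstra from Dunly:
Dunly: 0
Irby: 16  (via Dunly)
Yarm: 17  (via Dunly)
Varne: 17  (via Dunly)
Eskin: 20  (via Varne)
Ravel: 21  (via Irby)
Kelso: 23  (via Varne)
Neston: 24  (via Eskin)
Shortest route: Dunly → Varne → Eskin → Neston = 24 mi.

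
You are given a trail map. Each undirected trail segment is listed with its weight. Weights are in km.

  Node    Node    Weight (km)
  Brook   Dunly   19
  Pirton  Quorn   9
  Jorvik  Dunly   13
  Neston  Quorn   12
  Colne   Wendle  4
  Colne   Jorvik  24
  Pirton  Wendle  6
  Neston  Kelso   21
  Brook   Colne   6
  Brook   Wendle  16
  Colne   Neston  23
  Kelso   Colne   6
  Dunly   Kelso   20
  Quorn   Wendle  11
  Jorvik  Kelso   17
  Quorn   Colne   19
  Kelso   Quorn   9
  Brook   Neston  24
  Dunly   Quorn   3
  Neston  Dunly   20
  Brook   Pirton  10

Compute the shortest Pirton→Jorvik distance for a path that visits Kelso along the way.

Shortest Pirton→Kelso: Pirton–Wendle–Colne–Kelso = 16
Shortest Kelso→Jorvik: Kelso–Jorvik = 17
Total via Kelso: 16 + 17 = 33 km.

33 km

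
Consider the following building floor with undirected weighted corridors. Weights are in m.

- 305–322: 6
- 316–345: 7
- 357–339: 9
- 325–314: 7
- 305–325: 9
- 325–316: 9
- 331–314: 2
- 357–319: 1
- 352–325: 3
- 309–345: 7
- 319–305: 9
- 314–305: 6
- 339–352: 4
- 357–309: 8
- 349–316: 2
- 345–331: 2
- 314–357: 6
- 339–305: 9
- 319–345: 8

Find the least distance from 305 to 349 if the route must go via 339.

27 m

Best 305 to 339: 305 → 339 costing 9
Shortest 339→349: 339 → 352 → 325 → 316 → 349 = 18
Total via 339: 9 + 18 = 27 m.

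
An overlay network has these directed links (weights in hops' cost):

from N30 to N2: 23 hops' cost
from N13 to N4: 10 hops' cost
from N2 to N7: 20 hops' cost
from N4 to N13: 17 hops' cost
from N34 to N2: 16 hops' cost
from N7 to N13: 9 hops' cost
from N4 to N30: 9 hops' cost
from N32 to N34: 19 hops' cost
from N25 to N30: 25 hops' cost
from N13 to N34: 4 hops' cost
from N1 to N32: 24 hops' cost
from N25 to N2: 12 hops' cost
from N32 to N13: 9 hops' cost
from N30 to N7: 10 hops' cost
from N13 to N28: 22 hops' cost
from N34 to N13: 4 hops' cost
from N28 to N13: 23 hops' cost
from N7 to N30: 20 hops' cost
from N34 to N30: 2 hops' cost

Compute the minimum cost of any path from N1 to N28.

Settle nodes by increasing distance from N1:
N1: 0
N32: 24  (via N1)
N13: 33  (via N32)
N34: 37  (via N13)
N30: 39  (via N34)
N4: 43  (via N13)
N7: 49  (via N30)
N2: 53  (via N34)
N28: 55  (via N13)
Shortest route: N1–N32–N13–N28 = 55 hops' cost.

55 hops' cost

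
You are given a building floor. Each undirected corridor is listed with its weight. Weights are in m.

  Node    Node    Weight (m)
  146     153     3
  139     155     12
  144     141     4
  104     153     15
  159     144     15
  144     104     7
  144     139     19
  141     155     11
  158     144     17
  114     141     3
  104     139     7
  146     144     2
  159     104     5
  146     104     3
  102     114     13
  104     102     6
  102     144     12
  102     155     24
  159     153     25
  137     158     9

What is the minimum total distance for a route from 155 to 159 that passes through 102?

Best 155 to 102: 155–102 costing 24
Best 102 to 159: 102–104–159 costing 11
Total via 102: 24 + 11 = 35 m.

35 m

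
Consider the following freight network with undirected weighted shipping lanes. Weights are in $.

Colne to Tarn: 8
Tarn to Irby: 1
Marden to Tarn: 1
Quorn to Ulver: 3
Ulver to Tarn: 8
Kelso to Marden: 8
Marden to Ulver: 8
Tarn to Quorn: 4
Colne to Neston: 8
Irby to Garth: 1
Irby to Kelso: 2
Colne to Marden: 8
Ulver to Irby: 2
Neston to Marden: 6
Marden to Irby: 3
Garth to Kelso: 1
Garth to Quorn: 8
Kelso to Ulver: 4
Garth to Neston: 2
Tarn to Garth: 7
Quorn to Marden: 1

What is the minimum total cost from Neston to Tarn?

$4

Compare a few routes:
Neston–Garth–Irby–Marden–Tarn: 2+1+3+1 = 7
Neston–Garth–Irby–Tarn: 2+1+1 = 4
Neston–Marden–Tarn: 6+1 = 7
Neston–Garth–Kelso–Irby–Tarn: 2+1+2+1 = 6
Cheapest is Neston–Garth–Irby–Tarn at $4.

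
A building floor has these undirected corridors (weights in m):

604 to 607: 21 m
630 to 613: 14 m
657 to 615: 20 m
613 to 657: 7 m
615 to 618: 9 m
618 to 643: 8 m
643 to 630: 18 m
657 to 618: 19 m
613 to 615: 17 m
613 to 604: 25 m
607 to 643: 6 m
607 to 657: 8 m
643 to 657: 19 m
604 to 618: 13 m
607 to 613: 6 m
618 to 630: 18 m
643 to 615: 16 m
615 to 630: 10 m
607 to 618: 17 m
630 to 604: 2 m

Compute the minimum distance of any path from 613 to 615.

17 m

Running Dijkstra from 613:
613: 0
607: 6  (via 613)
657: 7  (via 613)
643: 12  (via 607)
630: 14  (via 613)
604: 16  (via 630)
615: 17  (via 613)
Shortest route: 613–615 = 17 m.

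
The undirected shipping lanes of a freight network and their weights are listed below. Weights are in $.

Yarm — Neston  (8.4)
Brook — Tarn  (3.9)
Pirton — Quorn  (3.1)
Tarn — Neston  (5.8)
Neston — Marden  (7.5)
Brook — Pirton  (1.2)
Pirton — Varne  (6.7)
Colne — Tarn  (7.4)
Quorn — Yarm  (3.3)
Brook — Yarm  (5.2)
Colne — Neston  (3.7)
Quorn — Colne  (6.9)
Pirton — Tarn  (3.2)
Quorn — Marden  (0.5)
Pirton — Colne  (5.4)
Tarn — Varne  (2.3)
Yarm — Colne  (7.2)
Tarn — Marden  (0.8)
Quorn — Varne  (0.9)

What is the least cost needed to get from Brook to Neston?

Shortest distances from Brook:
Brook: 0
Pirton: 1.2  (via Brook)
Tarn: 3.9  (via Brook)
Quorn: 4.3  (via Pirton)
Marden: 4.7  (via Tarn)
Varne: 5.2  (via Quorn)
Yarm: 5.2  (via Brook)
Colne: 6.6  (via Pirton)
Neston: 9.7  (via Tarn)
Shortest route: Brook–Tarn–Neston = $9.7.

$9.7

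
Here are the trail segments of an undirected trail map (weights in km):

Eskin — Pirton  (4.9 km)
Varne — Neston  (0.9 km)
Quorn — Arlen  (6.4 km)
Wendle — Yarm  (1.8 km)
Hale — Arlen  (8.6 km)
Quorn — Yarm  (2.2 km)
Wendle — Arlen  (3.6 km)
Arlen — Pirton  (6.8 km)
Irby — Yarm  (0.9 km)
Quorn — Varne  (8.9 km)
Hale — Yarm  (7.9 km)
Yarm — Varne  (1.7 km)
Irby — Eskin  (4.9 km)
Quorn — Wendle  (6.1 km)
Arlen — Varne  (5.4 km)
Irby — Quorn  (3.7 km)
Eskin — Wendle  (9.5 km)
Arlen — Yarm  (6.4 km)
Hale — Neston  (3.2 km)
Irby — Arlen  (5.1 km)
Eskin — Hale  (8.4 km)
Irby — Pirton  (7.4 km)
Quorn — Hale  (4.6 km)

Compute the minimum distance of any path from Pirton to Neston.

10.9 km

Candidate routes:
Pirton - Arlen - Wendle - Yarm - Varne - Neston: 6.8+3.6+1.8+1.7+0.9 = 14.8
Pirton - Eskin - Irby - Yarm - Varne - Neston: 4.9+4.9+0.9+1.7+0.9 = 13.3
Pirton - Irby - Yarm - Varne - Neston: 7.4+0.9+1.7+0.9 = 10.9
Pirton - Arlen - Varne - Neston: 6.8+5.4+0.9 = 13.1
The minimum is 10.9 km via Pirton - Irby - Yarm - Varne - Neston.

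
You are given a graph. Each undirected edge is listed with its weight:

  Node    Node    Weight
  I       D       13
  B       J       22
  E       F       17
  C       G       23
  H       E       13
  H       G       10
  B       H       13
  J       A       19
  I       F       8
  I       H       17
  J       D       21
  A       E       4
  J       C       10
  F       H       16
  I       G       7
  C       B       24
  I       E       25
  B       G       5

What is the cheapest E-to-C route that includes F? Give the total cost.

55

Best E to F: E–F costing 17
Shortest F→C: F–I–G–C = 38
Total via F: 17 + 38 = 55.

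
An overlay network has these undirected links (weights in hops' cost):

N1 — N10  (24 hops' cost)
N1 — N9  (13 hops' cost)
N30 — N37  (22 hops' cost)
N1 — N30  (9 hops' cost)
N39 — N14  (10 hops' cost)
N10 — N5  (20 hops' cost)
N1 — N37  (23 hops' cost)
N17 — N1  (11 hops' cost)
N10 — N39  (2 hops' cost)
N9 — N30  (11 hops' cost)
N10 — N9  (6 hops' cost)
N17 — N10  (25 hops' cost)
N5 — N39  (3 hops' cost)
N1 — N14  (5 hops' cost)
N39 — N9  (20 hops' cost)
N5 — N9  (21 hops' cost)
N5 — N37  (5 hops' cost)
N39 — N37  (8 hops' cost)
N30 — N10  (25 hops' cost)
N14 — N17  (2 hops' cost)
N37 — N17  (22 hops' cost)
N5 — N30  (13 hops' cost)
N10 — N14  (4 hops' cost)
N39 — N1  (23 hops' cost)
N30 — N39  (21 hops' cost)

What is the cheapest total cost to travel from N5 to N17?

Settle nodes by increasing distance from N5:
N5: 0
N39: 3  (via N5)
N10: 5  (via N39)
N37: 5  (via N5)
N14: 9  (via N10)
N9: 11  (via N10)
N17: 11  (via N14)
Shortest route: N5 → N39 → N10 → N14 → N17 = 11 hops' cost.

11 hops' cost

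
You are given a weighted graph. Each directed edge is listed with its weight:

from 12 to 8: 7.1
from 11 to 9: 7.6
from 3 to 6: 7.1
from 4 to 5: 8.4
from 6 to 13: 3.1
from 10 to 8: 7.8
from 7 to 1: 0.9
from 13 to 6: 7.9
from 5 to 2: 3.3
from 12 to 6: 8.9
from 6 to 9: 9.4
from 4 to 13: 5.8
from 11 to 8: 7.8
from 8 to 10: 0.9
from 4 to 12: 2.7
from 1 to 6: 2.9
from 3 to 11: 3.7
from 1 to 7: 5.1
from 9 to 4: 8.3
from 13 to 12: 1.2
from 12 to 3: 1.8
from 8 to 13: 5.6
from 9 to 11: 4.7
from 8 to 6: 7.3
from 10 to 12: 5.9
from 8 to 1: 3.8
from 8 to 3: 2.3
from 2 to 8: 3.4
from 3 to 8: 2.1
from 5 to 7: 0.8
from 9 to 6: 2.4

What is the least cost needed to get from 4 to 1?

Running Dijkstra from 4:
4: 0
12: 2.7  (via 4)
3: 4.5  (via 12)
13: 5.8  (via 4)
8: 6.6  (via 3)
10: 7.5  (via 8)
11: 8.2  (via 3)
5: 8.4  (via 4)
7: 9.2  (via 5)
1: 10.1  (via 7)
Shortest route: 4–5–7–1 = 10.1.

10.1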